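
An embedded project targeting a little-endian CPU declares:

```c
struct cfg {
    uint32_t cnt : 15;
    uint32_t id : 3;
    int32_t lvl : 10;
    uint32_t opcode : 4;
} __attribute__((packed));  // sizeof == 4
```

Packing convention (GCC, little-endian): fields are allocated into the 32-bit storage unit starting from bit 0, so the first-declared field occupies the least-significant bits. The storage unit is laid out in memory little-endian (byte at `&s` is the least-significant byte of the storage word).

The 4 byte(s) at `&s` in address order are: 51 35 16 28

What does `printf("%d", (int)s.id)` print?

[0]=0x51 [1]=0x35 [2]=0x16 [3]=0x28 (little-endian) → word 0x28163551
cnt [0+:15] = (word>>0) & 0x7fff = 13649
id [15+:3] = (word>>15) & 0x7 = 4  ←
lvl [18+:10] = (word>>18) & 0x3ff = 517
opcode [28+:4] = (word>>28) & 0xf = 2

4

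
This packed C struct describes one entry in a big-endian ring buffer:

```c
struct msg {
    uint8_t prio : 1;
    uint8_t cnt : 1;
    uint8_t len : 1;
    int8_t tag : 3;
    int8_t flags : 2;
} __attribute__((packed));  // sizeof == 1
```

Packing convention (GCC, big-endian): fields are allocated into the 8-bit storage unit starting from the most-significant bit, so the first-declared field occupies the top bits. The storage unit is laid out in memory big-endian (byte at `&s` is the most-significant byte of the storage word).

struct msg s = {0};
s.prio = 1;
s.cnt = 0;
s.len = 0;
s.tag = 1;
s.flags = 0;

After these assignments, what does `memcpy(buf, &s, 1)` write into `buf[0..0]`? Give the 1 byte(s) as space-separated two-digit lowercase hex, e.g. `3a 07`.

prio:1 = 1 → 0x1 << 7 → word 0x80
cnt:1 = 0 → 0x0 << 6 → word 0x80
len:1 = 0 → 0x0 << 5 → word 0x80
tag:3 = 1 → 0x1 << 2 → word 0x84
flags:2 = 0 → 0x0 << 0 → word 0x84
word = 0x84 → big-endian bytes:
  [0]=0x84

84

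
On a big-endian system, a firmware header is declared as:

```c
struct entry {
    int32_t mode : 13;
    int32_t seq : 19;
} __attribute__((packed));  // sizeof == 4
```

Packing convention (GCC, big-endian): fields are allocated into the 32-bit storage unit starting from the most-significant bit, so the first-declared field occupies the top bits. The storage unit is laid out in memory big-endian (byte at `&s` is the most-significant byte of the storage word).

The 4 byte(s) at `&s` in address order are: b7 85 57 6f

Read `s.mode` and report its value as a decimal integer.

-2320

[0]=0xb7 [1]=0x85 [2]=0x57 [3]=0x6f (big-endian) → word 0xb785576f
mode [19+:13] = (word>>19) & 0x1fff = 5872  ←
seq [0+:19] = (word>>0) & 0x7ffff = 350063
mode signed 13b, MSB=1: 5872 - 8192 = -2320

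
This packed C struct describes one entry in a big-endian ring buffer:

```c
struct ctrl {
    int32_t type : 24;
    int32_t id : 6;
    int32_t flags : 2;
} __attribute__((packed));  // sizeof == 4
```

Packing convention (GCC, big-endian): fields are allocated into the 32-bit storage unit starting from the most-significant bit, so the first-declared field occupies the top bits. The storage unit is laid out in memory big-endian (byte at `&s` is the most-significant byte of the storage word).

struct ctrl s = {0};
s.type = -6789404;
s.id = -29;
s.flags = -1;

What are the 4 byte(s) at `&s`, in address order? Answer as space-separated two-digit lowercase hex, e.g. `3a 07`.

98 66 e4 8f

[8+:24] type=-6789404 & 0xffffff = 0x9866e4; word=0x9866e400
[2+:6] id=-29 & 0x3f = 0x23; word=0x9866e48c
[0+:2] flags=-1 & 0x3 = 0x3; word=0x9866e48f
word = 0x9866e48f → big-endian bytes:
  [0]=0x98  [1]=0x66  [2]=0xe4  [3]=0x8f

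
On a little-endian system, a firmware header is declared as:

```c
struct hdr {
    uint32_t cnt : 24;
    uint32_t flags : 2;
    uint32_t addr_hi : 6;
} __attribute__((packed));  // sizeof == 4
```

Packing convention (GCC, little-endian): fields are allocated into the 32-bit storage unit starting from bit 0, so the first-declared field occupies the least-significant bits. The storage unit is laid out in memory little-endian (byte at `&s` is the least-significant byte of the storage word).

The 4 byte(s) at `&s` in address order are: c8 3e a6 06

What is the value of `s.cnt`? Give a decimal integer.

[0]=0xc8 [1]=0x3e [2]=0xa6 [3]=0x06 (little-endian) → word 0x06a63ec8
cnt:24 @ bit 0 → (0x06a63ec8>>0)&0xffffff = 0xa63ec8  ←
flags:2 @ bit 24 → (0x06a63ec8>>24)&0x3 = 0x2
addr_hi:6 @ bit 26 → (0x06a63ec8>>26)&0x3f = 0x1

10895048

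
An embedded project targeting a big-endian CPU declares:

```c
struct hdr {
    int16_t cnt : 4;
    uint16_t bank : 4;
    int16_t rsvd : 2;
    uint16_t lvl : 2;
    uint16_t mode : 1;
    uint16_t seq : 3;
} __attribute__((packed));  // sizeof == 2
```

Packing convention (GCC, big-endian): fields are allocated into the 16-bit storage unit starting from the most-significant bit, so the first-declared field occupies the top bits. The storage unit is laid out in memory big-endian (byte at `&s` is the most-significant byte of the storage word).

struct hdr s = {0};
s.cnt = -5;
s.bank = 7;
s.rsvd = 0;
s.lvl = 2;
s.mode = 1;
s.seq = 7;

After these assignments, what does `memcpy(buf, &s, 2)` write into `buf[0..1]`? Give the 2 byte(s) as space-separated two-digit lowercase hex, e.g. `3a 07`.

[12+:4] cnt=-5 & 0xf = 0xb; word=0xb000
[8+:4] bank=7 & 0xf = 0x7; word=0xb700
[6+:2] rsvd=0 & 0x3 = 0x0; word=0xb700
[4+:2] lvl=2 & 0x3 = 0x2; word=0xb720
[3+:1] mode=1 & 0x1 = 0x1; word=0xb728
[0+:3] seq=7 & 0x7 = 0x7; word=0xb72f
word = 0xb72f → big-endian bytes:
  [0]=0xb7  [1]=0x2f

b7 2f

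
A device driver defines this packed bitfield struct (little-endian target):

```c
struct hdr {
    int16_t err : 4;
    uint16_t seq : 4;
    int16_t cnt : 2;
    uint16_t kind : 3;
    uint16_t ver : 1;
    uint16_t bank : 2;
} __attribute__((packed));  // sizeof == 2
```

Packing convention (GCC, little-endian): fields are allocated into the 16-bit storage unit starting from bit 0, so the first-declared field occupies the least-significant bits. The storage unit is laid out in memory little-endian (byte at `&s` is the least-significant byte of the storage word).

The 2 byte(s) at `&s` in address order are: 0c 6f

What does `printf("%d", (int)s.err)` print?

[0]=0x0c [1]=0x6f (little-endian) → word 0x6f0c
err [0+:4] = (word>>0) & 0xf = 12  ←
seq [4+:4] = (word>>4) & 0xf = 0
cnt [8+:2] = (word>>8) & 0x3 = 3
kind [10+:3] = (word>>10) & 0x7 = 3
ver [13+:1] = (word>>13) & 0x1 = 1
bank [14+:2] = (word>>14) & 0x3 = 1
err signed 4b, MSB=1: 12 - 16 = -4

-4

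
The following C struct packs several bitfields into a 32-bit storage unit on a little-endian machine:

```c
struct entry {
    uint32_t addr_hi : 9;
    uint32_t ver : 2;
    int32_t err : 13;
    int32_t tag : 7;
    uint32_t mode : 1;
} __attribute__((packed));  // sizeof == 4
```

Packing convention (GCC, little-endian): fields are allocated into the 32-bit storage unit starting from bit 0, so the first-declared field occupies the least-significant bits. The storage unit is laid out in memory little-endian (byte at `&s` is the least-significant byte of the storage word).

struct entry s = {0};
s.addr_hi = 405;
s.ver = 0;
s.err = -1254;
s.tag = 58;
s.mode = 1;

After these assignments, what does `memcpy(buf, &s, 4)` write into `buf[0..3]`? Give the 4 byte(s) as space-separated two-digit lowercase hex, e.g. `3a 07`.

95 d1 d8 ba

addr_hi:9 = 405 → 0x195 << 0 → word 0x00000195
ver:2 = 0 → 0x0 << 9 → word 0x00000195
err:13 = -1254 → 0x1b1a << 11 → word 0x00d8d195
tag:7 = 58 → 0x3a << 24 → word 0x3ad8d195
mode:1 = 1 → 0x1 << 31 → word 0xbad8d195
word = 0xbad8d195 → little-endian bytes:
  [0]=0x95  [1]=0xd1  [2]=0xd8  [3]=0xba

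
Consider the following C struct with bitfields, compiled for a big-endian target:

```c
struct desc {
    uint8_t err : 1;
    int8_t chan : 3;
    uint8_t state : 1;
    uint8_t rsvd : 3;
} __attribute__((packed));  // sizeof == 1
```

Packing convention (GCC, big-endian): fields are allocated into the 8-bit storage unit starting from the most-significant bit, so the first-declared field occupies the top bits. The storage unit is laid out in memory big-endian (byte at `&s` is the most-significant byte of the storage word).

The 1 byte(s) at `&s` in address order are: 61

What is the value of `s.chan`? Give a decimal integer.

-2

[0]=0x61 (big-endian) → word 0x61
err:1 @ bit 7 → (0x61>>7)&0x1 = 0x0
chan:3 @ bit 4 → (0x61>>4)&0x7 = 0x6  ←
state:1 @ bit 3 → (0x61>>3)&0x1 = 0x0
rsvd:3 @ bit 0 → (0x61>>0)&0x7 = 0x1
chan signed 3b, MSB=1: 6 - 8 = -2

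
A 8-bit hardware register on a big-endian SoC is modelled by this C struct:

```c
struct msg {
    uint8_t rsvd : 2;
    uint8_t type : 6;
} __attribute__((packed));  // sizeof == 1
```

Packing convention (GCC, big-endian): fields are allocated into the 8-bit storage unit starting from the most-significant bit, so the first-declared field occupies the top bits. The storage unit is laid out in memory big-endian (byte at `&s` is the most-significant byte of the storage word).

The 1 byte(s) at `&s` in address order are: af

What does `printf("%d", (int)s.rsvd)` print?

2

[0]=0xaf (big-endian) → word 0xaf
rsvd [6+:2] = (word>>6) & 0x3 = 2  ←
type [0+:6] = (word>>0) & 0x3f = 47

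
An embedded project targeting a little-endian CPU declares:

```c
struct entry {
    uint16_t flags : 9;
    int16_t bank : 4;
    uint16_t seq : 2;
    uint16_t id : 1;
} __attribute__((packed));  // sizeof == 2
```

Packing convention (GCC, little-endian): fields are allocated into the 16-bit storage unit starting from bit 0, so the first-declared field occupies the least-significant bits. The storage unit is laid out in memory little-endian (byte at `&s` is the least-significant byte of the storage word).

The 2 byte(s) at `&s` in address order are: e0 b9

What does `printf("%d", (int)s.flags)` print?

[0]=0xe0 [1]=0xb9 (little-endian) → word 0xb9e0
flags:9 @ bit 0 → (0xb9e0>>0)&0x1ff = 0x1e0  ←
bank:4 @ bit 9 → (0xb9e0>>9)&0xf = 0xc
seq:2 @ bit 13 → (0xb9e0>>13)&0x3 = 0x1
id:1 @ bit 15 → (0xb9e0>>15)&0x1 = 0x1

480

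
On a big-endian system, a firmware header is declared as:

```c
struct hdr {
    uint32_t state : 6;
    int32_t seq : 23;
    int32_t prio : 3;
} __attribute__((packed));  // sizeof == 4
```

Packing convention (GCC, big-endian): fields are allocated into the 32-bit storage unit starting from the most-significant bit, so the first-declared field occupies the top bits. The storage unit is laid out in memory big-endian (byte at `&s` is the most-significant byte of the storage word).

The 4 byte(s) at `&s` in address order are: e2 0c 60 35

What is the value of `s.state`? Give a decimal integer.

[0]=0xe2 [1]=0x0c [2]=0x60 [3]=0x35 (big-endian) → word 0xe20c6035
state [26+:6] = (word>>26) & 0x3f = 56  ←
seq [3+:23] = (word>>3) & 0x7fffff = 4295686
prio [0+:3] = (word>>0) & 0x7 = 5

56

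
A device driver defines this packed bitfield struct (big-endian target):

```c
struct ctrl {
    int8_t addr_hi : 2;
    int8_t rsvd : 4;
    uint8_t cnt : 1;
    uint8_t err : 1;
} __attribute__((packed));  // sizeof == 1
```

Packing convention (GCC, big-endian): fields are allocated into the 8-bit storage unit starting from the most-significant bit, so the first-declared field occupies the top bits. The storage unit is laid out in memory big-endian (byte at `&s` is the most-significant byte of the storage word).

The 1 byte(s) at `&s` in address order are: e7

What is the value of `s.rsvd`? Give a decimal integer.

[0]=0xe7 (big-endian) → word 0xe7
addr_hi:2 @ bit 6 → (0xe7>>6)&0x3 = 0x3
rsvd:4 @ bit 2 → (0xe7>>2)&0xf = 0x9  ←
cnt:1 @ bit 1 → (0xe7>>1)&0x1 = 0x1
err:1 @ bit 0 → (0xe7>>0)&0x1 = 0x1
rsvd signed 4b, MSB=1: 9 - 16 = -7

-7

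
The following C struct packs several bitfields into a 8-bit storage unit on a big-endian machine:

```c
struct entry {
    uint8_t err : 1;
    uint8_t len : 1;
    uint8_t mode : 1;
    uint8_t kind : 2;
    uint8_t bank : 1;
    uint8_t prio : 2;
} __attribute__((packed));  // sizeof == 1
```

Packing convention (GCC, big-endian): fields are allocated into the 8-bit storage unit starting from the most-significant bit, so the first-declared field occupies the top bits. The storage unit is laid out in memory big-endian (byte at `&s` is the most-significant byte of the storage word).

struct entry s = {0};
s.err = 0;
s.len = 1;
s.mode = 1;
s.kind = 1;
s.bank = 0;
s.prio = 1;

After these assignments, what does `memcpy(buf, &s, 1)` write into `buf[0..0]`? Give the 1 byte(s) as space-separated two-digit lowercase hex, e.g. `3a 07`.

err:1 = 0 → 0x0 << 7 → word 0x00
len:1 = 1 → 0x1 << 6 → word 0x40
mode:1 = 1 → 0x1 << 5 → word 0x60
kind:2 = 1 → 0x1 << 3 → word 0x68
bank:1 = 0 → 0x0 << 2 → word 0x68
prio:2 = 1 → 0x1 << 0 → word 0x69
word = 0x69 → big-endian bytes:
  [0]=0x69

69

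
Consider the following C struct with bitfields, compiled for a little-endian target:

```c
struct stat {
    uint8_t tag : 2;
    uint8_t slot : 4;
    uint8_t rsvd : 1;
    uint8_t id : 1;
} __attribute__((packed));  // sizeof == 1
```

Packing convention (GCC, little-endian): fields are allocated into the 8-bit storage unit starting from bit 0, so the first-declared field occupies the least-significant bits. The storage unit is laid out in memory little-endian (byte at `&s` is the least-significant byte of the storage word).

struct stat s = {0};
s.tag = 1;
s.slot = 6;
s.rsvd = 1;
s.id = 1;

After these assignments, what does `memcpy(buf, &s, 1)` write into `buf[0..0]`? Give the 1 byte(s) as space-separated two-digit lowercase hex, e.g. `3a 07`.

tag:2 = 1 → 0x1 << 0 → word 0x01
slot:4 = 6 → 0x6 << 2 → word 0x19
rsvd:1 = 1 → 0x1 << 6 → word 0x59
id:1 = 1 → 0x1 << 7 → word 0xd9
word = 0xd9 → little-endian bytes:
  [0]=0xd9

d9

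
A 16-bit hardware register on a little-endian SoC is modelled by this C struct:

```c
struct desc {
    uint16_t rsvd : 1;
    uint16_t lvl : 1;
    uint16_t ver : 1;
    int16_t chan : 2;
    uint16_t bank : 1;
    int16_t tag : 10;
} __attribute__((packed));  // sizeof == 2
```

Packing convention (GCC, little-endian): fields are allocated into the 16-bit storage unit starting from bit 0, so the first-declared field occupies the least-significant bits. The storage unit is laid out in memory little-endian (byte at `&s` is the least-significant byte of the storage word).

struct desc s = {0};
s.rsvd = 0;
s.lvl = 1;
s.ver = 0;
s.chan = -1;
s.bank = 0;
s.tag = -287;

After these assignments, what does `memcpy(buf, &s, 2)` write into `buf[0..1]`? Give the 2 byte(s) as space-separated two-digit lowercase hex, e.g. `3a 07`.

5a b8

rsvd:1 = 0 → 0x0 << 0 → word 0x0000
lvl:1 = 1 → 0x1 << 1 → word 0x0002
ver:1 = 0 → 0x0 << 2 → word 0x0002
chan:2 = -1 → 0x3 << 3 → word 0x001a
bank:1 = 0 → 0x0 << 5 → word 0x001a
tag:10 = -287 → 0x2e1 << 6 → word 0xb85a
word = 0xb85a → little-endian bytes:
  [0]=0x5a  [1]=0xb8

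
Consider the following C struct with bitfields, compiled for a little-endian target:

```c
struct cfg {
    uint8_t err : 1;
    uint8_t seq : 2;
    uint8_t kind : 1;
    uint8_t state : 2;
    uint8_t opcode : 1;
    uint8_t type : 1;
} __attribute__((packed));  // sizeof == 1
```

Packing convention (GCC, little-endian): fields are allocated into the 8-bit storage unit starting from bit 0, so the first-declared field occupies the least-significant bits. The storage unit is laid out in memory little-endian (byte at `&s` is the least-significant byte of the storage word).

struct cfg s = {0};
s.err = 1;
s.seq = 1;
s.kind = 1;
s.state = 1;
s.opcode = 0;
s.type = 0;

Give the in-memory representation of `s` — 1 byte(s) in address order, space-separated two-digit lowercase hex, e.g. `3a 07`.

[0+:1] err=1 & 0x1 = 0x1; word=0x01
[1+:2] seq=1 & 0x3 = 0x1; word=0x03
[3+:1] kind=1 & 0x1 = 0x1; word=0x0b
[4+:2] state=1 & 0x3 = 0x1; word=0x1b
[6+:1] opcode=0 & 0x1 = 0x0; word=0x1b
[7+:1] type=0 & 0x1 = 0x0; word=0x1b
word = 0x1b → little-endian bytes:
  [0]=0x1b

1b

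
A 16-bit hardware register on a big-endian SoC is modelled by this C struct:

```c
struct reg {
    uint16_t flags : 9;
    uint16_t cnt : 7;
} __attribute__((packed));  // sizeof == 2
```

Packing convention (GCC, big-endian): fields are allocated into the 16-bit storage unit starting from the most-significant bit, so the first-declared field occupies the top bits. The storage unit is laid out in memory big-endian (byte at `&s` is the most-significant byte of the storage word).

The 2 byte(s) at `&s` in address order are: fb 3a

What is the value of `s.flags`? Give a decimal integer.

[0]=0xfb [1]=0x3a (big-endian) → word 0xfb3a
flags [7+:9] = (word>>7) & 0x1ff = 502  ←
cnt [0+:7] = (word>>0) & 0x7f = 58

502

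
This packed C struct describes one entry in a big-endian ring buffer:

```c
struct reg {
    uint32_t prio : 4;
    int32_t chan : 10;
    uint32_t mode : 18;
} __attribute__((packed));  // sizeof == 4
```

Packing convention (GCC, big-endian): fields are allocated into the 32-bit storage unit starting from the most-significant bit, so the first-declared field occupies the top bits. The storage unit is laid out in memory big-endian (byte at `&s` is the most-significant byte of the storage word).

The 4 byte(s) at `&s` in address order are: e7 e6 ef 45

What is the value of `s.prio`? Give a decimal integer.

[0]=0xe7 [1]=0xe6 [2]=0xef [3]=0x45 (big-endian) → word 0xe7e6ef45
prio [28+:4] = (word>>28) & 0xf = 14  ←
chan [18+:10] = (word>>18) & 0x3ff = 505
mode [0+:18] = (word>>0) & 0x3ffff = 192325

14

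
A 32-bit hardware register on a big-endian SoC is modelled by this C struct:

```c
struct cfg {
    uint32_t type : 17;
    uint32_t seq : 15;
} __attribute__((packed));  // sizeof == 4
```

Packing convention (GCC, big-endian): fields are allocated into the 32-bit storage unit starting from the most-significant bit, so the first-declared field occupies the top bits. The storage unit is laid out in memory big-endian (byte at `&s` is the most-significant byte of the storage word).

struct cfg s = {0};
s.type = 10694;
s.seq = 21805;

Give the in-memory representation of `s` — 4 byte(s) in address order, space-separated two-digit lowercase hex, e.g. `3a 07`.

type (17b) val=10694 bits=0x29c6 at bit 15: 0x14e30000
seq (15b) val=21805 bits=0x552d at bit 0: 0x14e3552d
word = 0x14e3552d → big-endian bytes:
  [0]=0x14  [1]=0xe3  [2]=0x55  [3]=0x2d

14 e3 55 2d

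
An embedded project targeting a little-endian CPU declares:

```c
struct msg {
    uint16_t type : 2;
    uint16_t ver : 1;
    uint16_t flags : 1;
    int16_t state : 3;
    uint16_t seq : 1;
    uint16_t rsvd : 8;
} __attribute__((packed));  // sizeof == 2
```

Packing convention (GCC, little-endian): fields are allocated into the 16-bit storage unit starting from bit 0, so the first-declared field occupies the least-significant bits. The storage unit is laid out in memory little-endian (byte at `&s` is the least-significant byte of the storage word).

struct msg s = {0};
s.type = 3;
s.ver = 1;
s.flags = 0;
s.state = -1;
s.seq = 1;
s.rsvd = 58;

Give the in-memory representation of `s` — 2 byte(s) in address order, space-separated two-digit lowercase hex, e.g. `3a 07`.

type:2 = 3 → 0x3 << 0 → word 0x0003
ver:1 = 1 → 0x1 << 2 → word 0x0007
flags:1 = 0 → 0x0 << 3 → word 0x0007
state:3 = -1 → 0x7 << 4 → word 0x0077
seq:1 = 1 → 0x1 << 7 → word 0x00f7
rsvd:8 = 58 → 0x3a << 8 → word 0x3af7
word = 0x3af7 → little-endian bytes:
  [0]=0xf7  [1]=0x3a

f7 3a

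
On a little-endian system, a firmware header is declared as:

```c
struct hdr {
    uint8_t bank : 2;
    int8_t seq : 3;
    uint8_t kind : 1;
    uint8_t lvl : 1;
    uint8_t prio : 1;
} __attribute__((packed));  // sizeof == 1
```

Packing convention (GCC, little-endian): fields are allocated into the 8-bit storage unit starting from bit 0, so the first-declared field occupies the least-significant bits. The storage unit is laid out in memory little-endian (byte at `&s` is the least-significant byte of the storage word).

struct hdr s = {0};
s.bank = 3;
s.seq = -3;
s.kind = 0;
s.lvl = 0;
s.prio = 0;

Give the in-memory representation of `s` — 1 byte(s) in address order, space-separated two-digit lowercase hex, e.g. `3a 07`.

17

bank (2b) val=3 bits=0x3 at bit 0: 0x03
seq (3b) val=-3 bits=0x5 at bit 2: 0x17
kind (1b) val=0 bits=0x0 at bit 5: 0x17
lvl (1b) val=0 bits=0x0 at bit 6: 0x17
prio (1b) val=0 bits=0x0 at bit 7: 0x17
word = 0x17 → little-endian bytes:
  [0]=0x17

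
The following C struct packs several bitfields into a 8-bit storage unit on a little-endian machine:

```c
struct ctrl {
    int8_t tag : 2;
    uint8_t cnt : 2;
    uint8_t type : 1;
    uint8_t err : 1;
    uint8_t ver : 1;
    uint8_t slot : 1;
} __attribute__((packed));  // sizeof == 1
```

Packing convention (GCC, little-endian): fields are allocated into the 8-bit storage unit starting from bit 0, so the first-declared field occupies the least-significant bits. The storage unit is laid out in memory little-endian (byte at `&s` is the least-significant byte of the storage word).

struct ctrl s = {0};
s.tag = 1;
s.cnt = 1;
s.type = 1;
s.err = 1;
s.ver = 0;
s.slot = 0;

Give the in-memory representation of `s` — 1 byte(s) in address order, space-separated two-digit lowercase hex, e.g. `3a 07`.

[0+:2] tag=1 & 0x3 = 0x1; word=0x01
[2+:2] cnt=1 & 0x3 = 0x1; word=0x05
[4+:1] type=1 & 0x1 = 0x1; word=0x15
[5+:1] err=1 & 0x1 = 0x1; word=0x35
[6+:1] ver=0 & 0x1 = 0x0; word=0x35
[7+:1] slot=0 & 0x1 = 0x0; word=0x35
word = 0x35 → little-endian bytes:
  [0]=0x35

35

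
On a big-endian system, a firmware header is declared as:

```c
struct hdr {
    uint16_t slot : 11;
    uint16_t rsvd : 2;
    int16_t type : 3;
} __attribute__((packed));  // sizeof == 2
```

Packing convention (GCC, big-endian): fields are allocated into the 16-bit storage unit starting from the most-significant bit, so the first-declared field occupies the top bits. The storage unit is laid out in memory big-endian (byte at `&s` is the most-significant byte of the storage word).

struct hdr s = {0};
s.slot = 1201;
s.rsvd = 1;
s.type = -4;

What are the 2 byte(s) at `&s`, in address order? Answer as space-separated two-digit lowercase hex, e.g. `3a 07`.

96 2c

slot:11 = 1201 → 0x4b1 << 5 → word 0x9620
rsvd:2 = 1 → 0x1 << 3 → word 0x9628
type:3 = -4 → 0x4 << 0 → word 0x962c
word = 0x962c → big-endian bytes:
  [0]=0x96  [1]=0x2c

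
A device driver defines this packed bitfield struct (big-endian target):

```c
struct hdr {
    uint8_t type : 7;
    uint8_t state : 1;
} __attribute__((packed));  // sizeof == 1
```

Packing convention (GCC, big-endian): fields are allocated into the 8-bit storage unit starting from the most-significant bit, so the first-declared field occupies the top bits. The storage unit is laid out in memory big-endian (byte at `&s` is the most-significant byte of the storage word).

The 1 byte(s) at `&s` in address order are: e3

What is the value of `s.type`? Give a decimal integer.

[0]=0xe3 (big-endian) → word 0xe3
type [1+:7] = (word>>1) & 0x7f = 113  ←
state [0+:1] = (word>>0) & 0x1 = 1

113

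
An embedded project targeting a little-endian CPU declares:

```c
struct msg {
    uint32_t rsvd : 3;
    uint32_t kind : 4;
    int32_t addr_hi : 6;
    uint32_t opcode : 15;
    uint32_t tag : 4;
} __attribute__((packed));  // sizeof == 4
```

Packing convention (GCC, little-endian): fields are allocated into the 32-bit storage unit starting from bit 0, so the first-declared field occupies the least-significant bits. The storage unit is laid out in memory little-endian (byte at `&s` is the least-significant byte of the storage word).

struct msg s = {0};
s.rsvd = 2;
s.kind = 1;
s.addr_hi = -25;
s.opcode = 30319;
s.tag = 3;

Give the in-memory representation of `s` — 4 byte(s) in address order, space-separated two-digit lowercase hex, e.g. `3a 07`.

8a f3 cd 3e

rsvd:3 = 2 → 0x2 << 0 → word 0x00000002
kind:4 = 1 → 0x1 << 3 → word 0x0000000a
addr_hi:6 = -25 → 0x27 << 7 → word 0x0000138a
opcode:15 = 30319 → 0x766f << 13 → word 0x0ecdf38a
tag:4 = 3 → 0x3 << 28 → word 0x3ecdf38a
word = 0x3ecdf38a → little-endian bytes:
  [0]=0x8a  [1]=0xf3  [2]=0xcd  [3]=0x3e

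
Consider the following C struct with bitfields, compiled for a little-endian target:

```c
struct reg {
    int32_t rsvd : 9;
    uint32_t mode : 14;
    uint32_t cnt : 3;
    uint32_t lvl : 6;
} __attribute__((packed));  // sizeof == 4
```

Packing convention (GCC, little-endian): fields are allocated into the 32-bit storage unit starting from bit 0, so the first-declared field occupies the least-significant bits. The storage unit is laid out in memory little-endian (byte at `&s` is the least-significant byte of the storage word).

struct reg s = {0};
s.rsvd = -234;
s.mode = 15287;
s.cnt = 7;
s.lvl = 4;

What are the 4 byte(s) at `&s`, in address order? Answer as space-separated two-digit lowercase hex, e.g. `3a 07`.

[0+:9] rsvd=-234 & 0x1ff = 0x116; word=0x00000116
[9+:14] mode=15287 & 0x3fff = 0x3bb7; word=0x00776f16
[23+:3] cnt=7 & 0x7 = 0x7; word=0x03f76f16
[26+:6] lvl=4 & 0x3f = 0x4; word=0x13f76f16
word = 0x13f76f16 → little-endian bytes:
  [0]=0x16  [1]=0x6f  [2]=0xf7  [3]=0x13

16 6f f7 13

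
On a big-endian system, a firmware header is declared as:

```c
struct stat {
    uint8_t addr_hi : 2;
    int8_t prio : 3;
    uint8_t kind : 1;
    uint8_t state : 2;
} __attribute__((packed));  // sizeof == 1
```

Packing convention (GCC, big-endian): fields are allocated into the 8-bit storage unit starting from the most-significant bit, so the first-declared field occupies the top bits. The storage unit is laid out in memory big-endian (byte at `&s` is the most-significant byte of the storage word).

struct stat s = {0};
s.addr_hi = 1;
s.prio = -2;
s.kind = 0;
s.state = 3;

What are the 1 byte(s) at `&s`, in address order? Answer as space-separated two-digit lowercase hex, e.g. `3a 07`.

addr_hi (2b) val=1 bits=0x1 at bit 6: 0x40
prio (3b) val=-2 bits=0x6 at bit 3: 0x70
kind (1b) val=0 bits=0x0 at bit 2: 0x70
state (2b) val=3 bits=0x3 at bit 0: 0x73
word = 0x73 → big-endian bytes:
  [0]=0x73

73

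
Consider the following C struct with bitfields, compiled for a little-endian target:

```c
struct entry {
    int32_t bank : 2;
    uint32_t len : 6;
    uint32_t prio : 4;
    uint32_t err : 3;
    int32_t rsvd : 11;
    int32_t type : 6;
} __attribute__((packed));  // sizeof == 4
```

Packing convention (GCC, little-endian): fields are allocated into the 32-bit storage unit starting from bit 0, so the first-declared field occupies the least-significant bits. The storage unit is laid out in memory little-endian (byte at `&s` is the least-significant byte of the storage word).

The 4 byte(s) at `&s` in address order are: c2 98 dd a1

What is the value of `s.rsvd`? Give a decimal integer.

955

[0]=0xc2 [1]=0x98 [2]=0xdd [3]=0xa1 (little-endian) → word 0xa1dd98c2
bank [0+:2] = (word>>0) & 0x3 = 2
len [2+:6] = (word>>2) & 0x3f = 48
prio [8+:4] = (word>>8) & 0xf = 8
err [12+:3] = (word>>12) & 0x7 = 1
rsvd [15+:11] = (word>>15) & 0x7ff = 955  ←
type [26+:6] = (word>>26) & 0x3f = 40
rsvd signed 11b, MSB=0: value = 955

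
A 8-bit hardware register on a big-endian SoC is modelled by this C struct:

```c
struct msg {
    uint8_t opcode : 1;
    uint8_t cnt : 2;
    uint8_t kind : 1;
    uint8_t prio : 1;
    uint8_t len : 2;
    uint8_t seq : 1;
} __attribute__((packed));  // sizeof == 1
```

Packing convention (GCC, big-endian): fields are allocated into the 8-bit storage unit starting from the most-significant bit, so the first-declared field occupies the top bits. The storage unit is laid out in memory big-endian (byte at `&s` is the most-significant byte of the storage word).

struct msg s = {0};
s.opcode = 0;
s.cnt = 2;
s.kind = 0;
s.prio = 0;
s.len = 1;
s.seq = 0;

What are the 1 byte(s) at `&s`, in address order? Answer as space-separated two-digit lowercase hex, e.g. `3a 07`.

opcode:1 = 0 → 0x0 << 7 → word 0x00
cnt:2 = 2 → 0x2 << 5 → word 0x40
kind:1 = 0 → 0x0 << 4 → word 0x40
prio:1 = 0 → 0x0 << 3 → word 0x40
len:2 = 1 → 0x1 << 1 → word 0x42
seq:1 = 0 → 0x0 << 0 → word 0x42
word = 0x42 → big-endian bytes:
  [0]=0x42

42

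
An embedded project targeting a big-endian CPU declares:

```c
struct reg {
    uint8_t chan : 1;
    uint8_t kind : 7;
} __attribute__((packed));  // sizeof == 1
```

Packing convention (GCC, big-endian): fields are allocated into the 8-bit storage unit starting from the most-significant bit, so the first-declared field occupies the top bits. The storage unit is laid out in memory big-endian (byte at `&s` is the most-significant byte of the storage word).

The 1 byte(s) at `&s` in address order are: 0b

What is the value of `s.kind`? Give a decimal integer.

11

[0]=0x0b (big-endian) → word 0x0b
chan:1 @ bit 7 → (0x0b>>7)&0x1 = 0x0
kind:7 @ bit 0 → (0x0b>>0)&0x7f = 0xb  ←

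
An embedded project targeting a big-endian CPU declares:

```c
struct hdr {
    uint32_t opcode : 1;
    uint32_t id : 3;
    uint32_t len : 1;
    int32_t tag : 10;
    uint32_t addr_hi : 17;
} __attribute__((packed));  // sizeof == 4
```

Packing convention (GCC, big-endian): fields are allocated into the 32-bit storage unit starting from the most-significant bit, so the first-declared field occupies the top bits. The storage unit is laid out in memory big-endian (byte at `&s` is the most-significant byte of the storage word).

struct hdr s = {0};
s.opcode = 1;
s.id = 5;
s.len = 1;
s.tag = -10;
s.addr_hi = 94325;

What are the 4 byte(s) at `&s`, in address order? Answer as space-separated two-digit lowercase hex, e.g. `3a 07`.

df ed 70 75

[31+:1] opcode=1 & 0x1 = 0x1; word=0x80000000
[28+:3] id=5 & 0x7 = 0x5; word=0xd0000000
[27+:1] len=1 & 0x1 = 0x1; word=0xd8000000
[17+:10] tag=-10 & 0x3ff = 0x3f6; word=0xdfec0000
[0+:17] addr_hi=94325 & 0x1ffff = 0x17075; word=0xdfed7075
word = 0xdfed7075 → big-endian bytes:
  [0]=0xdf  [1]=0xed  [2]=0x70  [3]=0x75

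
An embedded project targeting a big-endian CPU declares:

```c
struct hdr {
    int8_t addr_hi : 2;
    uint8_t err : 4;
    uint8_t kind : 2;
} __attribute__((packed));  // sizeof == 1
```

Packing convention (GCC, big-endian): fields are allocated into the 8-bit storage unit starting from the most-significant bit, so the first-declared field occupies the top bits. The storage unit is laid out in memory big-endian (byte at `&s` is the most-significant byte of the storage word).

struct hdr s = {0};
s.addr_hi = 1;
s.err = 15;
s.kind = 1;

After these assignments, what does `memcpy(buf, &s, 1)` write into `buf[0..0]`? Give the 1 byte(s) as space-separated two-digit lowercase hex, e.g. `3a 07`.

7d

addr_hi (2b) val=1 bits=0x1 at bit 6: 0x40
err (4b) val=15 bits=0xf at bit 2: 0x7c
kind (2b) val=1 bits=0x1 at bit 0: 0x7d
word = 0x7d → big-endian bytes:
  [0]=0x7d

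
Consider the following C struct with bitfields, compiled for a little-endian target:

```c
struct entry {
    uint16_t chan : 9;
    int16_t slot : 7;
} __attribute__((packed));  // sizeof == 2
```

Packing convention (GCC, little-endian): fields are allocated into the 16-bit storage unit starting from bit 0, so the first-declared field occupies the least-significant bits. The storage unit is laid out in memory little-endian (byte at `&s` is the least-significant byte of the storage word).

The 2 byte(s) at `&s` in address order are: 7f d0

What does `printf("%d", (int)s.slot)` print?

-24

[0]=0x7f [1]=0xd0 (little-endian) → word 0xd07f
chan [0+:9] = (word>>0) & 0x1ff = 127
slot [9+:7] = (word>>9) & 0x7f = 104  ←
slot signed 7b, MSB=1: 104 - 128 = -24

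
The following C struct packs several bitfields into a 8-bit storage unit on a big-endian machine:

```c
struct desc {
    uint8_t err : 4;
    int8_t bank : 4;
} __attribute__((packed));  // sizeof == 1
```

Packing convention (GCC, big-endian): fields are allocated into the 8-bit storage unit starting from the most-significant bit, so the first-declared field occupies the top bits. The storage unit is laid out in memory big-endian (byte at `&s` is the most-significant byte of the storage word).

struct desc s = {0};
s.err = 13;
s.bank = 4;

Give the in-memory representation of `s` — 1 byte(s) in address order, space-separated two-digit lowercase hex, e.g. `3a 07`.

d4

[4+:4] err=13 & 0xf = 0xd; word=0xd0
[0+:4] bank=4 & 0xf = 0x4; word=0xd4
word = 0xd4 → big-endian bytes:
  [0]=0xd4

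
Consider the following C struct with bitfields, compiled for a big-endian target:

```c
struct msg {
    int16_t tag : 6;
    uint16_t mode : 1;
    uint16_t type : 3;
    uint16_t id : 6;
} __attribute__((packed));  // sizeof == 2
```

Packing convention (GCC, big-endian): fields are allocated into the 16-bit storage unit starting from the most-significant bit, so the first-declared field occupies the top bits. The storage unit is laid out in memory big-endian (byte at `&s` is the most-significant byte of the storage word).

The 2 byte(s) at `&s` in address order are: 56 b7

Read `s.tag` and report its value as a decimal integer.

[0]=0x56 [1]=0xb7 (big-endian) → word 0x56b7
tag:6 @ bit 10 → (0x56b7>>10)&0x3f = 0x15  ←
mode:1 @ bit 9 → (0x56b7>>9)&0x1 = 0x1
type:3 @ bit 6 → (0x56b7>>6)&0x7 = 0x2
id:6 @ bit 0 → (0x56b7>>0)&0x3f = 0x37
tag signed 6b, MSB=0: value = 21

21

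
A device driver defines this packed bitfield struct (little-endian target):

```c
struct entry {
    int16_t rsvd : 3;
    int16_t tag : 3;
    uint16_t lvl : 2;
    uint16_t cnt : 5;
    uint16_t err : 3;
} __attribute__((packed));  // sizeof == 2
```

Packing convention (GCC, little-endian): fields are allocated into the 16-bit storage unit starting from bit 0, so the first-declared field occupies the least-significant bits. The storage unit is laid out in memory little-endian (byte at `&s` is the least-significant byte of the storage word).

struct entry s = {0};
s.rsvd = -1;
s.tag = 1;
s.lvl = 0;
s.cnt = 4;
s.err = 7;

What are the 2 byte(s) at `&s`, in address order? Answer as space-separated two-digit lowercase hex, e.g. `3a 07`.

0f e4

[0+:3] rsvd=-1 & 0x7 = 0x7; word=0x0007
[3+:3] tag=1 & 0x7 = 0x1; word=0x000f
[6+:2] lvl=0 & 0x3 = 0x0; word=0x000f
[8+:5] cnt=4 & 0x1f = 0x4; word=0x040f
[13+:3] err=7 & 0x7 = 0x7; word=0xe40f
word = 0xe40f → little-endian bytes:
  [0]=0x0f  [1]=0xe4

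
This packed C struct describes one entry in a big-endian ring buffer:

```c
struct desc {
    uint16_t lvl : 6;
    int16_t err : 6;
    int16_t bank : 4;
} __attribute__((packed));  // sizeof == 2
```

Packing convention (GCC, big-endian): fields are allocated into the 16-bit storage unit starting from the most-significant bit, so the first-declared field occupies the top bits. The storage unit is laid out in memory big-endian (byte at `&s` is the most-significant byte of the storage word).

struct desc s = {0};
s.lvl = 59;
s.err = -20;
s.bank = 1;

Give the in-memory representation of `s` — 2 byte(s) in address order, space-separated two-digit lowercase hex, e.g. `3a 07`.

ee c1

lvl (6b) val=59 bits=0x3b at bit 10: 0xec00
err (6b) val=-20 bits=0x2c at bit 4: 0xeec0
bank (4b) val=1 bits=0x1 at bit 0: 0xeec1
word = 0xeec1 → big-endian bytes:
  [0]=0xee  [1]=0xc1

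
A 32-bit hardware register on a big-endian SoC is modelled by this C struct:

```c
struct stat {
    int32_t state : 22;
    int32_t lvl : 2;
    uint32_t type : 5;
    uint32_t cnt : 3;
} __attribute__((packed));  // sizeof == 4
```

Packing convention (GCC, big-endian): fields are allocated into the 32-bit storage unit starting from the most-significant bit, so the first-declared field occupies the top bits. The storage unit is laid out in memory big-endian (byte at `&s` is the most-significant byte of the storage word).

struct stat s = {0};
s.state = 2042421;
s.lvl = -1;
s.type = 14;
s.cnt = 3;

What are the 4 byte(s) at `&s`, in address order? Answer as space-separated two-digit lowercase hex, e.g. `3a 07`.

state:22 = 2042421 → 0x1f2a35 << 10 → word 0x7ca8d400
lvl:2 = -1 → 0x3 << 8 → word 0x7ca8d700
type:5 = 14 → 0xe << 3 → word 0x7ca8d770
cnt:3 = 3 → 0x3 << 0 → word 0x7ca8d773
word = 0x7ca8d773 → big-endian bytes:
  [0]=0x7c  [1]=0xa8  [2]=0xd7  [3]=0x73

7c a8 d7 73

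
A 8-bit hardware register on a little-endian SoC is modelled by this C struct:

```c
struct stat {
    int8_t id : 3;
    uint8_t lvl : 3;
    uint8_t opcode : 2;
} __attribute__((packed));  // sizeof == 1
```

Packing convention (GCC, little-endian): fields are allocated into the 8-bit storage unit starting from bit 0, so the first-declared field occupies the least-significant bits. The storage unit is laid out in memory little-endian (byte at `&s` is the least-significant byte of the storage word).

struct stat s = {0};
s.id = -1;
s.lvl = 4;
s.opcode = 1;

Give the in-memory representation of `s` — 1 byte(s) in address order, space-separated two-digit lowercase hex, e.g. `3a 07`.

[0+:3] id=-1 & 0x7 = 0x7; word=0x07
[3+:3] lvl=4 & 0x7 = 0x4; word=0x27
[6+:2] opcode=1 & 0x3 = 0x1; word=0x67
word = 0x67 → little-endian bytes:
  [0]=0x67

67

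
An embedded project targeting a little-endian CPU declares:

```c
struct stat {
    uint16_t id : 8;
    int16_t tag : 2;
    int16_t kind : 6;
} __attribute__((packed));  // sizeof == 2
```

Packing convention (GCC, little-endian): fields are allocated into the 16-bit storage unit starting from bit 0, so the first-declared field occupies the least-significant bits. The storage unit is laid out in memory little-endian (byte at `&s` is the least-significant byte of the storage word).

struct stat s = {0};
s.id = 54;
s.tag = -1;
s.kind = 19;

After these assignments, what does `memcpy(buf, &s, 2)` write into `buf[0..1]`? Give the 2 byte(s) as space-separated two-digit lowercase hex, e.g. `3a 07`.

id:8 = 54 → 0x36 << 0 → word 0x0036
tag:2 = -1 → 0x3 << 8 → word 0x0336
kind:6 = 19 → 0x13 << 10 → word 0x4f36
word = 0x4f36 → little-endian bytes:
  [0]=0x36  [1]=0x4f

36 4f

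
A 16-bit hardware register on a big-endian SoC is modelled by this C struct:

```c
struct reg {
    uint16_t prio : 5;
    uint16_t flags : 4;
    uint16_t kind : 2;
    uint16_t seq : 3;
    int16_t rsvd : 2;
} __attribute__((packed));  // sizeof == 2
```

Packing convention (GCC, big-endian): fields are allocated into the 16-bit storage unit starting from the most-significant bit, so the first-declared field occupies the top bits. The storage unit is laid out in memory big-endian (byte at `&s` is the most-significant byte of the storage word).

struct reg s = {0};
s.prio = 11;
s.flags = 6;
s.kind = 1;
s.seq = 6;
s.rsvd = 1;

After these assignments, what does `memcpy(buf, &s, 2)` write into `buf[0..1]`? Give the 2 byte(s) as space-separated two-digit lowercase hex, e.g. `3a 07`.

[11+:5] prio=11 & 0x1f = 0xb; word=0x5800
[7+:4] flags=6 & 0xf = 0x6; word=0x5b00
[5+:2] kind=1 & 0x3 = 0x1; word=0x5b20
[2+:3] seq=6 & 0x7 = 0x6; word=0x5b38
[0+:2] rsvd=1 & 0x3 = 0x1; word=0x5b39
word = 0x5b39 → big-endian bytes:
  [0]=0x5b  [1]=0x39

5b 39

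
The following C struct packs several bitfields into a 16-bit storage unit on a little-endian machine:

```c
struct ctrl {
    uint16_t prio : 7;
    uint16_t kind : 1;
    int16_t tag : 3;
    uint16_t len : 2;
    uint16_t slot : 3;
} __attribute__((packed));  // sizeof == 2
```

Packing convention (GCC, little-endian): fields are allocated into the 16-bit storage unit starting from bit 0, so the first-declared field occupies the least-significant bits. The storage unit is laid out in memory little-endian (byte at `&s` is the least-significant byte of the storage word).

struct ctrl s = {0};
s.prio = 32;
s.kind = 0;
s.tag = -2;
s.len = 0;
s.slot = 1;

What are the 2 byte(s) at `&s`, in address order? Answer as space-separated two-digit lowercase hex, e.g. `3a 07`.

[0+:7] prio=32 & 0x7f = 0x20; word=0x0020
[7+:1] kind=0 & 0x1 = 0x0; word=0x0020
[8+:3] tag=-2 & 0x7 = 0x6; word=0x0620
[11+:2] len=0 & 0x3 = 0x0; word=0x0620
[13+:3] slot=1 & 0x7 = 0x1; word=0x2620
word = 0x2620 → little-endian bytes:
  [0]=0x20  [1]=0x26

20 26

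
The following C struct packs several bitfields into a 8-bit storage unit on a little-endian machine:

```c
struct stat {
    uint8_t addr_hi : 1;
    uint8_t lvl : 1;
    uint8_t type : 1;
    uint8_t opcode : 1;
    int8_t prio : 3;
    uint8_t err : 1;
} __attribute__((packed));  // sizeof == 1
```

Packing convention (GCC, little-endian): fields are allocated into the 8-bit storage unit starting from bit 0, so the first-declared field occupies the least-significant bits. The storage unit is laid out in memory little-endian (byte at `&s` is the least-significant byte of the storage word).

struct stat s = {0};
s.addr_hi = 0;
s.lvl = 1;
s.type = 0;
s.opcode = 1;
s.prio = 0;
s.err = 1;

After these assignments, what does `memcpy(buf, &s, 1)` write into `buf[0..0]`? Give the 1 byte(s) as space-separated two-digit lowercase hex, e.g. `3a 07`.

addr_hi (1b) val=0 bits=0x0 at bit 0: 0x00
lvl (1b) val=1 bits=0x1 at bit 1: 0x02
type (1b) val=0 bits=0x0 at bit 2: 0x02
opcode (1b) val=1 bits=0x1 at bit 3: 0x0a
prio (3b) val=0 bits=0x0 at bit 4: 0x0a
err (1b) val=1 bits=0x1 at bit 7: 0x8a
word = 0x8a → little-endian bytes:
  [0]=0x8a

8a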